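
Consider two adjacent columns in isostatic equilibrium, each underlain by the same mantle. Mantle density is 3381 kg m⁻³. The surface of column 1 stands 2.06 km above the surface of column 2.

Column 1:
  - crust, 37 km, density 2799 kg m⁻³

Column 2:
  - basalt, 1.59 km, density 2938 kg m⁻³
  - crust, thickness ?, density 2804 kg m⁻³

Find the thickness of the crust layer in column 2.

Take the compensation level at the base of the deeper column (depth z_c below the surface of column 1) and equate Σ ρ_i t_i down to z_c; mantle fills any gap and the z_c terms cancel.
Column 1: 37×2799 + (z_c − 37)×3381
Column 2: 2.06×0 + 1.59×2938 + x×2804 + (z_c − 2.06 − 1.59 − x)×3381
The z_c×3381 term appears on both sides and cancels. Collect the known terms of each column as K = Σ(ρt)_known − 3381 × (depth of known layers): K_1 = 103563 − 3381×37 = −21534; K_2 = 4671.42 − 3381×(2.06 + 1.59) = −7669.23.
Balance: K_1 = K_2 − x×(3381 − 2804), so x = (K_2 − K_1)/(3381 − 2804) = 13864.8/577 = 24 km.

24 km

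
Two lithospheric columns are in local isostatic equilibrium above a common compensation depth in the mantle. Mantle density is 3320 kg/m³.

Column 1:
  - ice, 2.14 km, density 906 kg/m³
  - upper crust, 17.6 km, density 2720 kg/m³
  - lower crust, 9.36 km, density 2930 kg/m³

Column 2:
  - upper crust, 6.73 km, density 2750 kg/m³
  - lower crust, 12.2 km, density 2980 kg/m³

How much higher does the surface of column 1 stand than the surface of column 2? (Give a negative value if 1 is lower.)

3.43 km

For any compensation level in the mantle, the mantle terms cancel and isostasy reduces to e = (Σt_1 − Σt_2) − (Σ(ρt)_1 − Σ(ρt)_2) / ρ_m.
Σt_1 = 29.1 km; Σt_2 = 18.93 km; Σ(ρt)_1 = 77235.64; Σ(ρt)_2 = 54863.5 (in km·kg/m³).
e = (29.1 − 18.93) − (77235.64 − 54863.5) / 3320 = 3.43 km.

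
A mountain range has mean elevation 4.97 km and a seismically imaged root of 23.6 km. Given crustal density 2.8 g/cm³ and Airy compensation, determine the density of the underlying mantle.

Airy balance: ρ_c h = (ρ_m − ρ_c) r → ρ_m = ρ_c (1 + h/r).
ρ_m = 2.8 × (1 + 4.97 km/23.6 km) = 3.39 g/cm³.

3.39 g/cm³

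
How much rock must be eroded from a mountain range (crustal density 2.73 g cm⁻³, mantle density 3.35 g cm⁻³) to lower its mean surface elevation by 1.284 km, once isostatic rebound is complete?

Net drop Δ = e − u = e − e ρ_c/ρ_m = e (ρ_m − ρ_c)/ρ_m.
e = Δ ρ_m/(ρ_m − ρ_c) = 1.284 km × 3.35/0.62 = 6.94 km.

6.94 km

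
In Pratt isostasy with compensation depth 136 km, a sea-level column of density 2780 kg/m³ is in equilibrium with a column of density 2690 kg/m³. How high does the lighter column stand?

ρ_ref D = ρ (D + h) → h = D (ρ_ref − ρ)/ρ.
h = 136 km × (2780 − 2690)/2690 = 4.55 km.

4.55 km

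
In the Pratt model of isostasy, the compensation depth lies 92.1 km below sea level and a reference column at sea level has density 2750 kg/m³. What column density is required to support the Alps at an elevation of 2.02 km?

Pratt balance: ρ_ref D = ρ (D + h).
ρ = ρ_ref D/(D + h) = 2750 × 92.1 km/(92.1 km + 2.02 km) = 2690 kg/m³.

2690 kg/m³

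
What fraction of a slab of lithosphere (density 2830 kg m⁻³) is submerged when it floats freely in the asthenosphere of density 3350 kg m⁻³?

84.5%

Submerged fraction = ρ_obj/ρ_fluid = 2830/3350 = 84.5%.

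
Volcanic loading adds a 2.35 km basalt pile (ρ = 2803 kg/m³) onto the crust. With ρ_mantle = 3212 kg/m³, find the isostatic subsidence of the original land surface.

Subaerial loading: s = t ρ_load / ρ_m.
s = 2.35 km × 2803/3212 = 2.05 km.

2.05 km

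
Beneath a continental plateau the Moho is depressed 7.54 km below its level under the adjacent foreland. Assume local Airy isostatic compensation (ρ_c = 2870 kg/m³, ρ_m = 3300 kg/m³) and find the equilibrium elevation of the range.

In Airy isostatic equilibrium: ρ_c h = (ρ_m − ρ_c) r.
h = r (ρ_m − ρ_c) / ρ_c = 7.54 km × (3300 − 2870) / 2870 = 1.13 km.

1.13 km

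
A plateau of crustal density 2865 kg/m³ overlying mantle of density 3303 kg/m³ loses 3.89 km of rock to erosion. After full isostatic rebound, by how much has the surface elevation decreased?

0.516 km

Rebound u = e ρ_c/ρ_m = 3.89 km × 2865/3303 = 3.374 km.
Net surface drop = e − u = 3.89 km − 3.374 km = e (ρ_m − ρ_c)/ρ_m = 0.516 km.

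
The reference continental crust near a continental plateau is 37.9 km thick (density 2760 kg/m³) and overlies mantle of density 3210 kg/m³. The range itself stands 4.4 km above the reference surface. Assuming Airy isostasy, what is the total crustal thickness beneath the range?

Root depth r = h ρ_c / (ρ_m − ρ_c) = 4.4 km × 2760 / 450 = 26.99 km.
Total thickness = T + h + r = 37.9 km + 4.4 km + 26.99 km = 69.3 km.

69.3 km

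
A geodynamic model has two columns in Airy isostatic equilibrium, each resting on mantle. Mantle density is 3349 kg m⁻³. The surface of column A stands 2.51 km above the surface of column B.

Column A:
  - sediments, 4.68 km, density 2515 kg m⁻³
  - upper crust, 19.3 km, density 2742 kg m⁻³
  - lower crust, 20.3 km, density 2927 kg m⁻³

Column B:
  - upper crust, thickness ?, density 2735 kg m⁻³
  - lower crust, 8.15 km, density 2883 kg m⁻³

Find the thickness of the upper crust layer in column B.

Take the compensation level at the base of the deeper column (depth z_c below the surface of column A) and equate Σ ρ_i t_i down to z_c; mantle fills any gap and the z_c terms cancel.
Column A: 4.68×2515 + 19.3×2742 + 20.3×2927 + (z_c − 44.28)×3349
Column B: 2.51×0 + x×2735 + 8.15×2883 + (z_c − 2.51 − 8.15 − x)×3349
The z_c×3349 term appears on both sides and cancels. Collect the known terms of each column as K = Σ(ρt)_known − 3349 × (depth of known layers): K_A = 124108.9 − 3349×44.28 = −24184.82; K_B = 23496.45 − 3349×(2.51 + 8.15) = −12203.89.
Balance: K_A = K_B − x×(3349 − 2735), so x = (K_B − K_A)/(3349 − 2735) = 11980.9/614 = 19.5 km.

19.5 km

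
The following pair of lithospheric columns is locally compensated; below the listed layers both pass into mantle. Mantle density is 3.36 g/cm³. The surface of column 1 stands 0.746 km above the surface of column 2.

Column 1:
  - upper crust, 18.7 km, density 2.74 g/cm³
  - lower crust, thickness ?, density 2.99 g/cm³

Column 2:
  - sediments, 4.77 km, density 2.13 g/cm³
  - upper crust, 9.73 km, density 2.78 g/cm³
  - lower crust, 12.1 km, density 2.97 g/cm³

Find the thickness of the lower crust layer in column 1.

Take the compensation level at the base of the deeper column (depth z_c below the surface of column 1) and equate Σ ρ_i t_i down to z_c; mantle fills any gap and the z_c terms cancel.
Column 1: 18.7×2.74 + x×2.99 + (z_c − 18.7 − x)×3.36
Column 2: 0.746×0 + 4.77×2.13 + 9.73×2.78 + 12.1×2.97 + (z_c − 0.746 − 26.6)×3.36
The z_c×3.36 term appears on both sides and cancels. Collect the known terms of each column as K = Σ(ρt)_known − 3.36 × (depth of known layers): K_1 = 51.238 − 3.36×18.7 = −11.594; K_2 = 73.1465 − 3.36×(0.746 + 26.6) = −18.73606.
Balance: K_1 − x×(3.36 − 2.99) = K_2, so x = (K_1 − K_2)/(3.36 − 2.99) = 7.14206/0.37 = 19.3 km.

19.3 km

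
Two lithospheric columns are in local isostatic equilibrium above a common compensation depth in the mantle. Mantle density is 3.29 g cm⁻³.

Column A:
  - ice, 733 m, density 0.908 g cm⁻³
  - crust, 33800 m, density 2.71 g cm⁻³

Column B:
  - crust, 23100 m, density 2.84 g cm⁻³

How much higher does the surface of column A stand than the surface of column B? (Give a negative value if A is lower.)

For any compensation level in the mantle, the mantle terms cancel and isostasy reduces to e = (Σt_A − Σt_B) − (Σ(ρt)_A − Σ(ρt)_B) / ρ_m.
Σt_A = 34533 m; Σt_B = 23100 m; Σ(ρt)_A = 92263.564; Σ(ρt)_B = 65604 (in m·g cm⁻³).
e = (34533 − 23100) − (92263.564 − 65604) / 3.29 = 3330 m.

3330 m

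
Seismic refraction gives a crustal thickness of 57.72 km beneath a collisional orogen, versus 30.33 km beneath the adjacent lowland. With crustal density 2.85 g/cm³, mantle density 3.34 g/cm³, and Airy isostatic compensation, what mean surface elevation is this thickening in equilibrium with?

Excess crust Δ = 57.72 km − 30.33 km = 27.39 km, split between elevation h and root r with h + r = Δ.
Airy balance ρ_c h = (ρ_m − ρ_c) r gives r = h ρ_c/(ρ_m − ρ_c), so h (1 + ρ_c/(ρ_m − ρ_c)) = Δ, i.e. h = Δ (ρ_m − ρ_c)/ρ_m.
h = 27.39 km × 0.49/3.34 = 4.02 km.

4.02 km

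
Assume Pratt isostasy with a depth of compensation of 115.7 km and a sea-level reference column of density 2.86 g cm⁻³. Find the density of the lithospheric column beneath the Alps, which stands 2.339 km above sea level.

Pratt balance: ρ_ref D = ρ (D + h).
ρ = ρ_ref D/(D + h) = 2.86 × 115.7 km/(115.7 km + 2.339 km) = 2.8 g cm⁻³.

2.8 g cm⁻³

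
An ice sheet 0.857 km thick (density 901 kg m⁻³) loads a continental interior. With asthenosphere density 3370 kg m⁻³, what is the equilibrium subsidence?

Isostatic balance requires: the ice load ρ_ice t is balanced by mantle displaced below, ρ_m s.
s = t ρ_ice / ρ_m = 0.857 km × 901/3370 = 0.229 km.

0.229 km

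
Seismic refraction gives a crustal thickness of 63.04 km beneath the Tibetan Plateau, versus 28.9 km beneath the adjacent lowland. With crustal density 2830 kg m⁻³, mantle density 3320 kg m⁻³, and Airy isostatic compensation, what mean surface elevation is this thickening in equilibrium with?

Excess crust Δ = 63.04 km − 28.9 km = 34.14 km, split between elevation h and root r with h + r = Δ.
Airy balance ρ_c h = (ρ_m − ρ_c) r gives r = h ρ_c/(ρ_m − ρ_c), so h (1 + ρ_c/(ρ_m − ρ_c)) = Δ, i.e. h = Δ (ρ_m − ρ_c)/ρ_m.
h = 34.14 km × 490/3320 = 5.04 km.

5.04 km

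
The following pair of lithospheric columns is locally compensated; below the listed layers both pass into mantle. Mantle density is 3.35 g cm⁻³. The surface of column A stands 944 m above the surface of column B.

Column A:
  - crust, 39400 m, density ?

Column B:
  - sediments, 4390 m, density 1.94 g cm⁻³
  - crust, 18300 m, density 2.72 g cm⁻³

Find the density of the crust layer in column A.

Take the compensation level at the base of the deeper column (depth z_c below the surface of column A) and equate Σ ρ_i t_i down to z_c; mantle fills any gap and the z_c terms cancel.
Column A: 39400×ρ + (z_c − 39400)×3.35
Column B: 944×0 + 4390×1.94 + 18300×2.72 + (z_c − 944 − 22690)×3.35
The z_c×3.35 term appears on both sides and cancels. Collect the known terms of each column as K = Σ(ρt)_known − 3.35 × (depth of known layers): K_A = 0 − 3.35×39400 = −131990; K_B = 58292.6 − 3.35×(944 + 22690) = −20881.3.
Balance: K_A + 39400×ρ = K_B, so ρ = (K_B − K_A)/39400 = 111109/39400 = 2.82 g cm⁻³.

2.82 g cm⁻³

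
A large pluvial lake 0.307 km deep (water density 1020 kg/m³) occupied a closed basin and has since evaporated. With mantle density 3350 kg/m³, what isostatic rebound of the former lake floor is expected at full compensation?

0.0935 km

u = d ρ_w/ρ_m = 0.307 km × 1020/3350 = 0.0935 km.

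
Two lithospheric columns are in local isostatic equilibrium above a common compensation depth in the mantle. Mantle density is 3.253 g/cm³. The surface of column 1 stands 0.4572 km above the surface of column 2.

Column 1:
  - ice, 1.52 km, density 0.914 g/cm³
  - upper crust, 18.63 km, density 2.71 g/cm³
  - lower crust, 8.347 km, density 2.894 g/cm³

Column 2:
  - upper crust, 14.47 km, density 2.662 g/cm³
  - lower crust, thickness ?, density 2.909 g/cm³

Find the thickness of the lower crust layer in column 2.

Take the compensation level at the base of the deeper column (depth z_c below the surface of column 1) and equate Σ ρ_i t_i down to z_c; mantle fills any gap and the z_c terms cancel.
Column 1: 1.52×0.914 + 18.63×2.71 + 8.347×2.894 + (z_c − 28.497)×3.253
Column 2: 0.4572×0 + 14.47×2.662 + x×2.909 + (z_c − 0.4572 − 14.47 − x)×3.253
The z_c×3.253 term appears on both sides and cancels. Collect the known terms of each column as K = Σ(ρt)_known − 3.253 × (depth of known layers): K_1 = 76.032798 − 3.253×28.497 = −16.667943; K_2 = 38.51914 − 3.253×(0.4572 + 14.47) = −10.0390416.
Balance: K_1 = K_2 − x×(3.253 − 2.909), so x = (K_2 − K_1)/(3.253 − 2.909) = 6.6289/0.344 = 19.3 km.

19.3 km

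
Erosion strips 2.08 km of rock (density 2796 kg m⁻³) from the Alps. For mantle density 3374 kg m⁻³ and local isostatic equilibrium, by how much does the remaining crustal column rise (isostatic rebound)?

1.72 km

Unloading: uplift u = e ρ_c/ρ_m = 2.08 km × 2796/3374 = 1.72 km.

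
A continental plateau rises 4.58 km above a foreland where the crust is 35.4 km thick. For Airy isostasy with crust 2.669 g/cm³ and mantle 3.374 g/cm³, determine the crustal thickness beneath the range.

Root depth r = h ρ_c / (ρ_m − ρ_c) = 4.58 km × 2.669 / 0.705 = 17.34 km.
Total thickness = T + h + r = 35.4 km + 4.58 km + 17.34 km = 57.3 km.

57.3 km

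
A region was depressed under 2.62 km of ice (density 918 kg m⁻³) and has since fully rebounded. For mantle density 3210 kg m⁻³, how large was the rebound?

Removing the load lets mantle flow back in; uplift u satisfies ρ_ice t = ρ_m u.
u = t ρ_ice/ρ_m = 2.62 km × 918/3210 = 0.749 km.

0.749 km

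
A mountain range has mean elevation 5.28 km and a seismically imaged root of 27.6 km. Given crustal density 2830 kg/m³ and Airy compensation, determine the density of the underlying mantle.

3370 kg/m³

Airy balance: ρ_c h = (ρ_m − ρ_c) r → ρ_m = ρ_c (1 + h/r).
ρ_m = 2830 × (1 + 5.28 km/27.6 km) = 3370 kg/m³.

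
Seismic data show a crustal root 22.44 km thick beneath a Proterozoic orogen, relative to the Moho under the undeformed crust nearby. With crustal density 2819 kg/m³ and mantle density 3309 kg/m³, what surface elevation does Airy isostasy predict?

3.9 km

In Airy isostatic equilibrium: ρ_c h = (ρ_m − ρ_c) r.
h = r (ρ_m − ρ_c) / ρ_c = 22.44 km × (3309 − 2819) / 2819 = 3.9 km.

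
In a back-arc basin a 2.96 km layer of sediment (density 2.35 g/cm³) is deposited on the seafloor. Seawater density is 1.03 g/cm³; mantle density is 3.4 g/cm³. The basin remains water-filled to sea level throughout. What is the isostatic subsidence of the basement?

Submarine loading: the sediment displaces seawater, and the subsidence is in turn flooded, so s (ρ_m − ρ_w) = t (ρ_sed − ρ_w).
s = 2.96 km × (2.35 − 1.03) / (3.4 − 1.03) = 1.65 km.

1.65 km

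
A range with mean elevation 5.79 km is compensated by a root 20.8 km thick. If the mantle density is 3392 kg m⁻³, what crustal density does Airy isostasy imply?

ρ_c h = (ρ_m − ρ_c) r → ρ_c (h + r) = ρ_m r → ρ_c = ρ_m r / (h + r).
ρ_c = 3392 × 20.8 km / (5.79 km + 20.8 km) = 2650 kg m⁻³.

2650 kg m⁻³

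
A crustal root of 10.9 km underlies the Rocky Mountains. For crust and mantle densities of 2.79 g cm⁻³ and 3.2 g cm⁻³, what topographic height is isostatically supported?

Equating mass per unit area of the two columns: ρ_c h = (ρ_m − ρ_c) r.
h = r (ρ_m − ρ_c) / ρ_c = 10.9 km × (3.2 − 2.79) / 2.79 = 1.6 km.

1.6 km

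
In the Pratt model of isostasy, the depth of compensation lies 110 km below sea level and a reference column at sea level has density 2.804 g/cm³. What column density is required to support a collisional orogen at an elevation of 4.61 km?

Pratt balance: ρ_ref D = ρ (D + h).
ρ = ρ_ref D/(D + h) = 2.804 × 110 km/(110 km + 4.61 km) = 2.69 g/cm³.

2.69 g/cm³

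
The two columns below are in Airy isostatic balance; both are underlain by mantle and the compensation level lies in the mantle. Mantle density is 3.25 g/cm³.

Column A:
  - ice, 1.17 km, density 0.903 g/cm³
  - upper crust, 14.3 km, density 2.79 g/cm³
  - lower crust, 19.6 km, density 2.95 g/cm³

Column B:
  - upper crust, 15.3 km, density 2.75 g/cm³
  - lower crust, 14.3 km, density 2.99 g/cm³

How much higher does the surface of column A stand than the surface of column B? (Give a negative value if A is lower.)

1.18 km

For any compensation level in the mantle, the mantle terms cancel and isostasy reduces to e = (Σt_A − Σt_B) − (Σ(ρt)_A − Σ(ρt)_B) / ρ_m.
Σt_A = 35.07 km; Σt_B = 29.6 km; Σ(ρt)_A = 98.77351; Σ(ρt)_B = 84.832 (in km·g/cm³).
e = (35.07 − 29.6) − (98.77351 − 84.832) / 3.25 = 1.18 km.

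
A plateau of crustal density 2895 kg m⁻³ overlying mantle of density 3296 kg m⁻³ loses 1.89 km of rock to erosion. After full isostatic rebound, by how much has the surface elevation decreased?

0.23 km

Rebound u = e ρ_c/ρ_m = 1.89 km × 2895/3296 = 1.66 km.
Net surface drop = e − u = 1.89 km − 1.66 km = e (ρ_m − ρ_c)/ρ_m = 0.23 km.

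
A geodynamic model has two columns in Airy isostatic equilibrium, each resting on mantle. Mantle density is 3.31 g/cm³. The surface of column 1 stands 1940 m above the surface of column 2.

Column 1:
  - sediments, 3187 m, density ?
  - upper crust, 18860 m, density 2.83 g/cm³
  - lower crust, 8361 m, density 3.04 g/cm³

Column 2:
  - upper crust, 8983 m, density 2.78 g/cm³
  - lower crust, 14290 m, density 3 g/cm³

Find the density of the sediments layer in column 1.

Take the compensation level at the base of the deeper column (depth z_c below the surface of column 1) and equate Σ ρ_i t_i down to z_c; mantle fills any gap and the z_c terms cancel.
Column 1: 3187×ρ + 18860×2.83 + 8361×3.04 + (z_c − 30408)×3.31
Column 2: 1940×0 + 8983×2.78 + 14290×3 + (z_c − 1940 − 23273)×3.31
The z_c×3.31 term appears on both sides and cancels. Collect the known terms of each column as K = Σ(ρt)_known − 3.31 × (depth of known layers): K_1 = 78791.24 − 3.31×30408 = −21859.24; K_2 = 67842.74 − 3.31×(1940 + 23273) = −15612.29.
Balance: K_1 + 3187×ρ = K_2, so ρ = (K_2 − K_1)/3187 = 6246.95/3187 = 1.96 g/cm³.

1.96 g/cm³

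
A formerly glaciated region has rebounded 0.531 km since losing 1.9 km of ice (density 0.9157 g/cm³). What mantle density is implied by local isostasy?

3.28 g/cm³

ρ_m = ρ_ice t / u = 0.9157 × 1.9 km/0.531 km = 3.28 g/cm³.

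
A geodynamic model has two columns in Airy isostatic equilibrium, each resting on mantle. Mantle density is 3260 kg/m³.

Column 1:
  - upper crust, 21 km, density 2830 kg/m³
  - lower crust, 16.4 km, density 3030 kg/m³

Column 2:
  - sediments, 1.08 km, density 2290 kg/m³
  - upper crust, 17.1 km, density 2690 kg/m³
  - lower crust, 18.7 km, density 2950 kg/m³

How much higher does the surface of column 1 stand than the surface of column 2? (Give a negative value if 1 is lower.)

−1.16 km

For any compensation level in the mantle, the mantle terms cancel and isostasy reduces to e = (Σt_1 − Σt_2) − (Σ(ρt)_1 − Σ(ρt)_2) / ρ_m.
Σt_1 = 37.4 km; Σt_2 = 36.88 km; Σ(ρt)_1 = 109122; Σ(ρt)_2 = 103637.2 (in km·kg/m³).
e = (37.4 − 36.88) − (109122 − 103637.2) / 3260 = −1.16 km.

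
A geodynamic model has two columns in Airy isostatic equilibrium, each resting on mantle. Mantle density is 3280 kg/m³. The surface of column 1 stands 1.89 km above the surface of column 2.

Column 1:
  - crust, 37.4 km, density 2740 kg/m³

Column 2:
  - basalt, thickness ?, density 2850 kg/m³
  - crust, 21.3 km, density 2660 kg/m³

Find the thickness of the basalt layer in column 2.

1.84 km

Take the compensation level at the base of the deeper column (depth z_c below the surface of column 1) and equate Σ ρ_i t_i down to z_c; mantle fills any gap and the z_c terms cancel.
Column 1: 37.4×2740 + (z_c − 37.4)×3280
Column 2: 1.89×0 + x×2850 + 21.3×2660 + (z_c − 1.89 − 21.3 − x)×3280
The z_c×3280 term appears on both sides and cancels. Collect the known terms of each column as K = Σ(ρt)_known − 3280 × (depth of known layers): K_1 = 102476 − 3280×37.4 = −20196; K_2 = 56658 − 3280×(1.89 + 21.3) = −19405.2.
Balance: K_1 = K_2 − x×(3280 − 2850), so x = (K_2 − K_1)/(3280 − 2850) = 790.8/430 = 1.84 km.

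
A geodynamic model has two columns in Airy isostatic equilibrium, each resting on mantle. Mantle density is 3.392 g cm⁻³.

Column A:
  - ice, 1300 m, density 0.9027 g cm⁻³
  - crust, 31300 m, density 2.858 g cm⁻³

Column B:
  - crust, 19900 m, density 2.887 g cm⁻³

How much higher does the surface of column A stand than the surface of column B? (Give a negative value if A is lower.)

2920 m

For any compensation level in the mantle, the mantle terms cancel and isostasy reduces to e = (Σt_A − Σt_B) − (Σ(ρt)_A − Σ(ρt)_B) / ρ_m.
Σt_A = 32600 m; Σt_B = 19900 m; Σ(ρt)_A = 90628.91; Σ(ρt)_B = 57451.3 (in m·g cm⁻³).
e = (32600 − 19900) − (90628.91 − 57451.3) / 3.392 = 2920 m.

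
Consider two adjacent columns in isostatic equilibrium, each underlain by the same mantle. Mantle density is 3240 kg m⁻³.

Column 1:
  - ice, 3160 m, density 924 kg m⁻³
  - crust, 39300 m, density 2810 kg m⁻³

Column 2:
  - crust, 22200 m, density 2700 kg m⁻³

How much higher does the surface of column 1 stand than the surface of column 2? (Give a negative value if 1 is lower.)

For any compensation level in the mantle, the mantle terms cancel and isostasy reduces to e = (Σt_1 − Σt_2) − (Σ(ρt)_1 − Σ(ρt)_2) / ρ_m.
Σt_1 = 42460 m; Σt_2 = 22200 m; Σ(ρt)_1 = 113352840; Σ(ρt)_2 = 59940000 (in m·kg m⁻³).
e = (42460 − 22200) − (113352840 − 59940000) / 3240 = 3770 m.

3770 m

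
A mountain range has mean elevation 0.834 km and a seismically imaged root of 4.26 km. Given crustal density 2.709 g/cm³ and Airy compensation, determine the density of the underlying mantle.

Airy balance: ρ_c h = (ρ_m − ρ_c) r → ρ_m = ρ_c (1 + h/r).
ρ_m = 2.709 × (1 + 0.834 km/4.26 km) = 3.24 g/cm³.

3.24 g/cm³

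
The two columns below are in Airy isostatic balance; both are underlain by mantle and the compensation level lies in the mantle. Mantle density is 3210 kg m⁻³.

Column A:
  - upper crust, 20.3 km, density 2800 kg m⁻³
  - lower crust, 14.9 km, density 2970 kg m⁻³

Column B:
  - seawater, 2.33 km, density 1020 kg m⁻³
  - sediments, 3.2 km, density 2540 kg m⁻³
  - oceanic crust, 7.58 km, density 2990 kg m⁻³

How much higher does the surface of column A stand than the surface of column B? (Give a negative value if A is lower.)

0.93 km

For any compensation level in the mantle, the mantle terms cancel and isostasy reduces to e = (Σt_A − Σt_B) − (Σ(ρt)_A − Σ(ρt)_B) / ρ_m.
Σt_A = 35.2 km; Σt_B = 13.11 km; Σ(ρt)_A = 101093; Σ(ρt)_B = 33168.8 (in km·kg m⁻³).
e = (35.2 − 13.11) − (101093 − 33168.8) / 3210 = 0.93 km.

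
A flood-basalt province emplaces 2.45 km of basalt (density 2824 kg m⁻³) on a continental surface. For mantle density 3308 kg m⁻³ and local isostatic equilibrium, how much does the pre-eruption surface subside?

Subaerial loading: s = t ρ_load / ρ_m.
s = 2.45 km × 2824/3308 = 2.09 km.

2.09 km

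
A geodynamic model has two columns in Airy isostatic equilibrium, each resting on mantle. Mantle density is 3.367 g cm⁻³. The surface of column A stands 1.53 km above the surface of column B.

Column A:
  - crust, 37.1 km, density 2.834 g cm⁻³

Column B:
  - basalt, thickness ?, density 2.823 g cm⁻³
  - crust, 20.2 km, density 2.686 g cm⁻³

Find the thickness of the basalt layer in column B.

1.59 km

Take the compensation level at the base of the deeper column (depth z_c below the surface of column A) and equate Σ ρ_i t_i down to z_c; mantle fills any gap and the z_c terms cancel.
Column A: 37.1×2.834 + (z_c − 37.1)×3.367
Column B: 1.53×0 + x×2.823 + 20.2×2.686 + (z_c − 1.53 − 20.2 − x)×3.367
The z_c×3.367 term appears on both sides and cancels. Collect the known terms of each column as K = Σ(ρt)_known − 3.367 × (depth of known layers): K_A = 105.1414 − 3.367×37.1 = −19.7743; K_B = 54.2572 − 3.367×(1.53 + 20.2) = −18.90771.
Balance: K_A = K_B − x×(3.367 − 2.823), so x = (K_B − K_A)/(3.367 − 2.823) = 0.86659/0.544 = 1.59 km.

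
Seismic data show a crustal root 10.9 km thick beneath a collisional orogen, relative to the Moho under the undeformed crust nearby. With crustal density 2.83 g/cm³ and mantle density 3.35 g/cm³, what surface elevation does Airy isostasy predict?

Balancing pressure at the compensation depth: ρ_c h = (ρ_m − ρ_c) r.
h = r (ρ_m − ρ_c) / ρ_c = 10.9 km × (3.35 − 2.83) / 2.83 = 2 km.

2 km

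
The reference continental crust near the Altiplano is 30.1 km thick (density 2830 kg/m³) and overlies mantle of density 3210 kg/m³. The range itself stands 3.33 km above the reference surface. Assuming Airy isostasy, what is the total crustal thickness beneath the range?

58.2 km

Root depth r = h ρ_c / (ρ_m − ρ_c) = 3.33 km × 2830 / 380 = 24.8 km.
Total thickness = T + h + r = 30.1 km + 3.33 km + 24.8 km = 58.2 km.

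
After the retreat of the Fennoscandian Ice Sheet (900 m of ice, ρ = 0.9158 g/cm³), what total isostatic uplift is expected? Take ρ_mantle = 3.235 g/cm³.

Removing the load lets mantle flow back in; uplift u satisfies ρ_ice t = ρ_m u.
u = t ρ_ice/ρ_m = 900 m × 0.9158/3.235 = 255 m.

255 m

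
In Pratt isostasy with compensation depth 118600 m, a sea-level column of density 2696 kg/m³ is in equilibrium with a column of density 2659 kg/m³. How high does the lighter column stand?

ρ_ref D = ρ (D + h) → h = D (ρ_ref − ρ)/ρ.
h = 118600 m × (2696 − 2659)/2659 = 1650 m.

1650 m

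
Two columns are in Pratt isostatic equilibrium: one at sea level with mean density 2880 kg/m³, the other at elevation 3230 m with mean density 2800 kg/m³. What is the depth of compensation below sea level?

ρ_ref D = ρ (D + h) → D (ρ_ref − ρ) = ρ h.
D = ρ h/(ρ_ref − ρ) = 2800 × 3230 m/(2880 − 2800) = 113000 m.

113000 m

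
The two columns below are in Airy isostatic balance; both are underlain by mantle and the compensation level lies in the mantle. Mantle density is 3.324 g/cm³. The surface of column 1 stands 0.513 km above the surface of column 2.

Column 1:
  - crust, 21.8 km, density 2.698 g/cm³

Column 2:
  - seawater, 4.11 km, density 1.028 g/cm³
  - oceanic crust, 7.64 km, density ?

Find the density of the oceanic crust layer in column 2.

Take the compensation level at the base of the deeper column (depth z_c below the surface of column 1) and equate Σ ρ_i t_i down to z_c; mantle fills any gap and the z_c terms cancel.
Column 1: 21.8×2.698 + (z_c − 21.8)×3.324
Column 2: 0.513×0 + 4.11×1.028 + 7.64×ρ + (z_c − 0.513 − 11.75)×3.324
The z_c×3.324 term appears on both sides and cancels. Collect the known terms of each column as K = Σ(ρt)_known − 3.324 × (depth of known layers): K_1 = 58.8164 − 3.324×21.8 = −13.6468; K_2 = 4.22508 − 3.324×(0.513 + 11.75) = −36.537132.
Balance: K_1 = K_2 + 7.64×ρ, so ρ = (K_1 − K_2)/7.64 = 22.8903/7.64 = 3 g/cm³.

3 g/cm³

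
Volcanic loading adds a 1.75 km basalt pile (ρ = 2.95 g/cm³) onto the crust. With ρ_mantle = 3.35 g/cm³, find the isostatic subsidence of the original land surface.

1.54 km

Subaerial loading: s = t ρ_load / ρ_m.
s = 1.75 km × 2.95/3.35 = 1.54 km.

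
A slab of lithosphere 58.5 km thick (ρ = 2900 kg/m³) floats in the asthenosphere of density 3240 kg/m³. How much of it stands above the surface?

6.14 km

Floating equilibrium: submerged depth d = t ρ_obj/ρ_fluid = 58.5 km × 2900/3240 = 52.36 km.
Freeboard = t − d = 58.5 km − 52.36 km = 6.14 km.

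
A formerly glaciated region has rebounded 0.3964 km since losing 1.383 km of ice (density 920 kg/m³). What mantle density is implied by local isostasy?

ρ_m = ρ_ice t / u = 920 × 1.383 km/0.3964 km = 3210 kg/m³.

3210 kg/m³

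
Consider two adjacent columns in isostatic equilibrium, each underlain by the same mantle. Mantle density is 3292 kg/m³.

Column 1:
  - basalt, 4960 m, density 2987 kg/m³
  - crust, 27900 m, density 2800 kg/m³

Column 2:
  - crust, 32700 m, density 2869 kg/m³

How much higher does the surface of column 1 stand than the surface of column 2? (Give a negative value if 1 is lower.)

For any compensation level in the mantle, the mantle terms cancel and isostasy reduces to e = (Σt_1 − Σt_2) − (Σ(ρt)_1 − Σ(ρt)_2) / ρ_m.
Σt_1 = 32860 m; Σt_2 = 32700 m; Σ(ρt)_1 = 92935520; Σ(ρt)_2 = 93816300 (in m·kg/m³).
e = (32860 − 32700) − (92935520 − 93816300) / 3292 = 428 m.

428 m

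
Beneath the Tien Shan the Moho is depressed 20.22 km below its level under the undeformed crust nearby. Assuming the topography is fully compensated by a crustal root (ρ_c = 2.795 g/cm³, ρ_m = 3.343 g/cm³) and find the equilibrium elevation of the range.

In Airy isostatic equilibrium: ρ_c h = (ρ_m − ρ_c) r.
h = r (ρ_m − ρ_c) / ρ_c = 20.22 km × (3.343 − 2.795) / 2.795 = 3.96 km.

3.96 km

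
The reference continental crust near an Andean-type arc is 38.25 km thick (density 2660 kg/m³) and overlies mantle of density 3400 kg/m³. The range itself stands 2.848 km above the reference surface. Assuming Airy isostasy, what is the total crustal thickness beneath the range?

Root depth r = h ρ_c / (ρ_m − ρ_c) = 2.848 km × 2660 / 740 = 10.24 km.
Total thickness = T + h + r = 38.25 km + 2.848 km + 10.24 km = 51.3 km.

51.3 km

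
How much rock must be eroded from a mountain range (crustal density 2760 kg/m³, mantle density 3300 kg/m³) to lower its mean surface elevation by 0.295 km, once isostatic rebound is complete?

1.8 km

Net drop Δ = e − u = e − e ρ_c/ρ_m = e (ρ_m − ρ_c)/ρ_m.
e = Δ ρ_m/(ρ_m − ρ_c) = 0.295 km × 3300/540 = 1.8 km.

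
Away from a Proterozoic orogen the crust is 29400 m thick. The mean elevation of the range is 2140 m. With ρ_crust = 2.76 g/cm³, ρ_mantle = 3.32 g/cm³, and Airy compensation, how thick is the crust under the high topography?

42100 m

Root depth r = h ρ_c / (ρ_m − ρ_c) = 2140 m × 2.76 / 0.56 = 10550 m.
Total thickness = T + h + r = 29400 m + 2140 m + 10550 m = 42100 m.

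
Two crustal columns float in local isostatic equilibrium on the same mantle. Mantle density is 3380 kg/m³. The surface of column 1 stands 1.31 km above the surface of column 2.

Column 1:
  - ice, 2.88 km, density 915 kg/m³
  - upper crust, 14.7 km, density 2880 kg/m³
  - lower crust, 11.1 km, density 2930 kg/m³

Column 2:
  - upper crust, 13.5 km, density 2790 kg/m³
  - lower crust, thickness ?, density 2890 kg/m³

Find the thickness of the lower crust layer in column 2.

Take the compensation level at the base of the deeper column (depth z_c below the surface of column 1) and equate Σ ρ_i t_i down to z_c; mantle fills any gap and the z_c terms cancel.
Column 1: 2.88×915 + 14.7×2880 + 11.1×2930 + (z_c − 28.68)×3380
Column 2: 1.31×0 + 13.5×2790 + x×2890 + (z_c − 1.31 − 13.5 − x)×3380
The z_c×3380 term appears on both sides and cancels. Collect the known terms of each column as K = Σ(ρt)_known − 3380 × (depth of known layers): K_1 = 77494.2 − 3380×28.68 = −19444.2; K_2 = 37665 − 3380×(1.31 + 13.5) = −12392.8.
Balance: K_1 = K_2 − x×(3380 − 2890), so x = (K_2 − K_1)/(3380 − 2890) = 7051.4/490 = 14.4 km.

14.4 km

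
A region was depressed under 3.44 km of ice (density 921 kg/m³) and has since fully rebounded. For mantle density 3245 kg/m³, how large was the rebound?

0.976 km

Removing the load lets mantle flow back in; uplift u satisfies ρ_ice t = ρ_m u.
u = t ρ_ice/ρ_m = 3.44 km × 921/3245 = 0.976 km.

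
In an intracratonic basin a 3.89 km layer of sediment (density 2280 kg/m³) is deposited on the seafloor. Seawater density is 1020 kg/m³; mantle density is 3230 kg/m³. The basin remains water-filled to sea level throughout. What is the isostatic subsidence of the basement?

Submarine loading: the sediment displaces seawater, and the subsidence is in turn flooded, so s (ρ_m − ρ_w) = t (ρ_sed − ρ_w).
s = 3.89 km × (2280 − 1020) / (3230 − 1020) = 2.22 km.

2.22 km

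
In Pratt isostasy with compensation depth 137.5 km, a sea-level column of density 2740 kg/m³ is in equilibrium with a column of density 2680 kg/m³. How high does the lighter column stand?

3.08 km

ρ_ref D = ρ (D + h) → h = D (ρ_ref − ρ)/ρ.
h = 137.5 km × (2740 − 2680)/2680 = 3.08 km.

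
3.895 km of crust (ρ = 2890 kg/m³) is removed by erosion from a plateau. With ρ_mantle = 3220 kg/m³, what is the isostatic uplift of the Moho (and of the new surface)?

Unloading: uplift u = e ρ_c/ρ_m = 3.895 km × 2890/3220 = 3.5 km.

3.5 km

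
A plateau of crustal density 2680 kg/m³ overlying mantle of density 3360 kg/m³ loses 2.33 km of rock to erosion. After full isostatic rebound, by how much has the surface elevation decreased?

0.472 km

Rebound u = e ρ_c/ρ_m = 2.33 km × 2680/3360 = 1.858 km.
Net surface drop = e − u = 2.33 km − 1.858 km = e (ρ_m − ρ_c)/ρ_m = 0.472 km.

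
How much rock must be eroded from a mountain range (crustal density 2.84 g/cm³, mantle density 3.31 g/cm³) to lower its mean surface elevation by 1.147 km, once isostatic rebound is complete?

Net drop Δ = e − u = e − e ρ_c/ρ_m = e (ρ_m − ρ_c)/ρ_m.
e = Δ ρ_m/(ρ_m − ρ_c) = 1.147 km × 3.31/0.47 = 8.08 km.

8.08 km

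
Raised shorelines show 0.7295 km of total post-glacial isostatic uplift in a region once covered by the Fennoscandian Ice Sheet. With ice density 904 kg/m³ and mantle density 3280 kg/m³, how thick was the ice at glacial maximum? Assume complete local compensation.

u = t ρ_ice/ρ_m → t = u ρ_m/ρ_ice = 0.7295 km × 3280/904 = 2.65 km.

2.65 km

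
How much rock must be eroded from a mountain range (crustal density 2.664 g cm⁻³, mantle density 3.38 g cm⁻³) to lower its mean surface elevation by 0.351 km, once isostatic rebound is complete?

1.66 km

Net drop Δ = e − u = e − e ρ_c/ρ_m = e (ρ_m − ρ_c)/ρ_m.
e = Δ ρ_m/(ρ_m − ρ_c) = 0.351 km × 3.38/0.716 = 1.66 km.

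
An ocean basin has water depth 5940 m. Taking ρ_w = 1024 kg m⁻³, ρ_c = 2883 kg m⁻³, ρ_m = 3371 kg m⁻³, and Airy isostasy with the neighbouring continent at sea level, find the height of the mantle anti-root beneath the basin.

22600 m

Isostatic balance requires: replacing crust with seawater at the top is compensated by replacing crust with mantle at the base: d (ρ_c − ρ_w) = a (ρ_m − ρ_c).
a = d (ρ_c − ρ_w)/(ρ_m − ρ_c) = 5940 m × 1859/488 = 22600 m.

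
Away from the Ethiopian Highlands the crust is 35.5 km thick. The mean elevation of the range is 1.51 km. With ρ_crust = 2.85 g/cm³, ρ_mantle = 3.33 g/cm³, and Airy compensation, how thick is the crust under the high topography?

Root depth r = h ρ_c / (ρ_m − ρ_c) = 1.51 km × 2.85 / 0.48 = 8.966 km.
Total thickness = T + h + r = 35.5 km + 1.51 km + 8.966 km = 46 km.

46 km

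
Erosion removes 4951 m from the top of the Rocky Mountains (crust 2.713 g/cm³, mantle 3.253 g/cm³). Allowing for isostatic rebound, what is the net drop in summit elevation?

822 m

Rebound u = e ρ_c/ρ_m = 4951 m × 2.713/3.253 = 4129 m.
Net surface drop = e − u = 4951 m − 4129 m = e (ρ_m − ρ_c)/ρ_m = 822 m.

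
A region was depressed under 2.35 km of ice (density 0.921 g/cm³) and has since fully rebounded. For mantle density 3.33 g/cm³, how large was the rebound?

0.65 km

Removing the load lets mantle flow back in; uplift u satisfies ρ_ice t = ρ_m u.
u = t ρ_ice/ρ_m = 2.35 km × 0.921/3.33 = 0.65 km.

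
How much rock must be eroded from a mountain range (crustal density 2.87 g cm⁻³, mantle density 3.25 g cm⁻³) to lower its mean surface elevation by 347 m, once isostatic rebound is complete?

2970 m

Net drop Δ = e − u = e − e ρ_c/ρ_m = e (ρ_m − ρ_c)/ρ_m.
e = Δ ρ_m/(ρ_m − ρ_c) = 347 m × 3.25/0.38 = 2970 m.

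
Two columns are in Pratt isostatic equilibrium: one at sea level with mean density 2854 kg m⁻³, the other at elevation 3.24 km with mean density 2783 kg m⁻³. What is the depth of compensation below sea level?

127 km

ρ_ref D = ρ (D + h) → D (ρ_ref − ρ) = ρ h.
D = ρ h/(ρ_ref − ρ) = 2783 × 3.24 km/(2854 − 2783) = 127 km.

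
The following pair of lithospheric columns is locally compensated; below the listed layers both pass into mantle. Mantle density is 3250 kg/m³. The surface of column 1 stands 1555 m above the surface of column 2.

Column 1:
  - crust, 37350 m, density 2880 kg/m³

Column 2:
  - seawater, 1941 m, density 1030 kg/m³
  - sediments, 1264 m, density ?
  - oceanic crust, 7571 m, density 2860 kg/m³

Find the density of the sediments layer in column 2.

Take the compensation level at the base of the deeper column (depth z_c below the surface of column 1) and equate Σ ρ_i t_i down to z_c; mantle fills any gap and the z_c terms cancel.
Column 1: 37350×2880 + (z_c − 37350)×3250
Column 2: 1555×0 + 1941×1030 + 1264×ρ + 7571×2860 + (z_c − 1555 − 10776)×3250
The z_c×3250 term appears on both sides and cancels. Collect the known terms of each column as K = Σ(ρt)_known − 3250 × (depth of known layers): K_1 = 107568000 − 3250×37350 = −13819500; K_2 = 23652290 − 3250×(1555 + 10776) = −16423460.
Balance: K_1 = K_2 + 1264×ρ, so ρ = (K_1 − K_2)/1264 = 2603960/1264 = 2060 kg/m³.

2060 kg/m³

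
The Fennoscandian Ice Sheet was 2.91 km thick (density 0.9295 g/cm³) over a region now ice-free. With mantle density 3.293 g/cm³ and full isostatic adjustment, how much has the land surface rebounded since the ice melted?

0.821 km

Removing the load lets mantle flow back in; uplift u satisfies ρ_ice t = ρ_m u.
u = t ρ_ice/ρ_m = 2.91 km × 0.9295/3.293 = 0.821 km.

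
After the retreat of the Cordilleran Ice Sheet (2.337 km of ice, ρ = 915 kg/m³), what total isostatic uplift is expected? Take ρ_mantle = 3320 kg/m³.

Removing the load lets mantle flow back in; uplift u satisfies ρ_ice t = ρ_m u.
u = t ρ_ice/ρ_m = 2.337 km × 915/3320 = 0.644 km.

0.644 km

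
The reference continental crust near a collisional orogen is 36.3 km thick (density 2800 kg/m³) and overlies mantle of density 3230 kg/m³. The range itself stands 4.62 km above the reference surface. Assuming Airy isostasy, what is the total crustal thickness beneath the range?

Root depth r = h ρ_c / (ρ_m − ρ_c) = 4.62 km × 2800 / 430 = 30.08 km.
Total thickness = T + h + r = 36.3 km + 4.62 km + 30.08 km = 71 km.

71 km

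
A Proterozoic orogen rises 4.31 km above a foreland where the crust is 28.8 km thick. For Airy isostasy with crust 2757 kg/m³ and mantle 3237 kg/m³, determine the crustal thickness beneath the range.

57.9 km

Root depth r = h ρ_c / (ρ_m − ρ_c) = 4.31 km × 2757 / 480 = 24.76 km.
Total thickness = T + h + r = 28.8 km + 4.31 km + 24.76 km = 57.9 km.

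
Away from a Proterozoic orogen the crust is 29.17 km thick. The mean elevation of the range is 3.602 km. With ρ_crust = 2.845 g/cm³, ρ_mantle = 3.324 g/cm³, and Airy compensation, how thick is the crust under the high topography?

54.2 km

Root depth r = h ρ_c / (ρ_m − ρ_c) = 3.602 km × 2.845 / 0.479 = 21.39 km.
Total thickness = T + h + r = 29.17 km + 3.602 km + 21.39 km = 54.2 km.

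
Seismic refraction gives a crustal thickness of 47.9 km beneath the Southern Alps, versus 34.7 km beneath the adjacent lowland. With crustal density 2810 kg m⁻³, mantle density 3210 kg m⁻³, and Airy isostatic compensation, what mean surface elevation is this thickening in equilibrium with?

1.64 km

Excess crust Δ = 47.9 km − 34.7 km = 13.2 km, split between elevation h and root r with h + r = Δ.
Airy balance ρ_c h = (ρ_m − ρ_c) r gives r = h ρ_c/(ρ_m − ρ_c), so h (1 + ρ_c/(ρ_m − ρ_c)) = Δ, i.e. h = Δ (ρ_m − ρ_c)/ρ_m.
h = 13.2 km × 400/3210 = 1.64 km.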